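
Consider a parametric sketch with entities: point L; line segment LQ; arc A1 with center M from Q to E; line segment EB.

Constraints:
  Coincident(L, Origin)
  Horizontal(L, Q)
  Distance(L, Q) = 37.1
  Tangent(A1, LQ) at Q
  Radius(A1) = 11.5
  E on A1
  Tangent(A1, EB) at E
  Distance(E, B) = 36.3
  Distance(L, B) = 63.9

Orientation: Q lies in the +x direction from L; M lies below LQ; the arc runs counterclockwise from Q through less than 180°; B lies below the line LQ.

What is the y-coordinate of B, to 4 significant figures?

-49.43

L is at the origin; L and Q share the same y with |LQ| = 37.1 and Q on the +x side, so Q = (37.10, 0.000). Tangency of A1 to LQ means the radius MQ is perpendicular to LQ, so M = Q + (0, -11.5) = (37.10, -11.50). Since ME ⟂ EB (tangency), |MB| = √(11.5² + 36.3²) = 38.08 regardless of where E sits on A1. So B lies on both circle(L, 63.9) and circle(M, 38.08); the below-LQ intersection is B = (40.50, -49.43). E is the foot of the tangent from B: E = (26.49, -15.94).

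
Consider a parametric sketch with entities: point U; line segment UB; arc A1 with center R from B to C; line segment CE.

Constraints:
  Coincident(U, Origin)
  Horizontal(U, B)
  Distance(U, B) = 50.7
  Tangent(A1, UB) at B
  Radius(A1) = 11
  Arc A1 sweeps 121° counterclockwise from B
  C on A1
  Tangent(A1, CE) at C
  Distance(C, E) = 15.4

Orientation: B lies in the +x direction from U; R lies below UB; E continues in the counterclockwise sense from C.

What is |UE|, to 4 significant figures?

57.56

U is at the origin; U and B share the same y with |UB| = 50.7 and B on the +x side, so B = (50.70, 0.000). A1 meets UB tangentially, so RB is at right angles to UB, so R = B + (0, -11) = (50.70, -11.00). On A1, B sits at bearing 90° from R; a 121° counterclockwise sweep puts C at bearing 211°, so C = R + 11.0·(cos 211°, sin 211°) = (41.27, -16.67). Since A1 is tangent to CE there, RC ⟂ CE, so CE runs along (−sin 211°, cos 211°); with |CE| = 15.4, E = (49.20, -29.87). Then |UE| = |E − U| = 57.56.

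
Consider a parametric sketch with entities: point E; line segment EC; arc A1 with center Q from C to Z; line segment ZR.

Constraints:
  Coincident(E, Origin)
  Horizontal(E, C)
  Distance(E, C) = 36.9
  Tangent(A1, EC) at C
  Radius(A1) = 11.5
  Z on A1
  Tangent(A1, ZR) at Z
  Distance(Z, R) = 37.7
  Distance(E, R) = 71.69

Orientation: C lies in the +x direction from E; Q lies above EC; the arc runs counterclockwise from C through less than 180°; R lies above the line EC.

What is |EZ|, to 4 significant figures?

49.22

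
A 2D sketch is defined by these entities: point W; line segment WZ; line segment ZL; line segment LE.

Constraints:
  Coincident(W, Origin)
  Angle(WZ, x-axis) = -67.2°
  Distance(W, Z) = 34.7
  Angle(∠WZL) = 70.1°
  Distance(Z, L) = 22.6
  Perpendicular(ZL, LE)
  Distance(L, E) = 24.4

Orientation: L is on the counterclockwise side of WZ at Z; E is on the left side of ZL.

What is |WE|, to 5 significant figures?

13.568

∠WZL = 70.1°, so ZL runs at -67.2° + (180° − 70.1°) = 42.700° from the x-axis; with |ZL| = 22.6, L = Z + 22.6·(cos 42.700°, sin 42.700°) = (30.056, -16.662). ZL is perpendicular to LE; with |LE| = 24.4 on the left of ZL, E = L + 24.4·(-0.67816, 0.73491) = (13.509, 1.2697). Then |WE| = |E − W| = 13.568.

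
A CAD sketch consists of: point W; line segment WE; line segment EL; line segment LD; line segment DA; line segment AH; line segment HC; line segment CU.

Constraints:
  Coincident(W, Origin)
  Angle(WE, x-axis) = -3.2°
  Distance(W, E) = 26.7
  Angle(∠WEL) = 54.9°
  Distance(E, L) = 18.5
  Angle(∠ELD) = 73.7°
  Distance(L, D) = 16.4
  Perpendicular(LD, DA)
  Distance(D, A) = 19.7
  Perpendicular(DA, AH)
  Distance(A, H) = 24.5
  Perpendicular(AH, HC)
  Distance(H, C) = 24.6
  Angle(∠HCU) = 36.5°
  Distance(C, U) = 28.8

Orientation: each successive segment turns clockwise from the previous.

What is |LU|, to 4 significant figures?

20.36

W is at the origin; WE runs at -3.2° with length 26.7, so E = (26.66, -1.490). ∠WEL = 54.9° gives EL at -128.3° from the x-axis; with |EL| = 18.5, L = (15.19, -16.01). ∠ELD = 73.7° gives LD at 125.4° from the x-axis; with |LD| = 16.4, D = (5.692, -2.641). LD is perpendicular to DA, so DA runs at 35.40°; with |DA| = 19.7, A = (21.75, 8.771). The perpendicularity gives AH at right angles to DA, so AH runs at -54.60°; with |AH| = 24.5, H = (35.94, -11.20). The perpendicularity gives HC at right angles to AH, so HC runs at -144.6°; with |HC| = 24.6, C = (15.89, -25.45). ∠HCU = 36.5° gives CU at 71.90° from the x-axis; with |CU| = 28.8, U = (24.84, 1.925). Then |LU| = |U − L| = 20.36.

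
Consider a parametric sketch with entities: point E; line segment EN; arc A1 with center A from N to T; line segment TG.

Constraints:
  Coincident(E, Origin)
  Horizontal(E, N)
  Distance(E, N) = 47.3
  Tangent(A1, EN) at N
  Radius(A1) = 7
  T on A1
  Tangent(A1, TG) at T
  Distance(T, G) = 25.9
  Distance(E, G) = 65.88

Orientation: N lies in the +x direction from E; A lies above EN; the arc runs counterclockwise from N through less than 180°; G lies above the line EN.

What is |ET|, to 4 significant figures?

54.57

Checks: ∠(AN, NE) = 90.00° ✓; |AT| = 7.000 ✓; ∠(AT, TG) = 90.00° ✓; |TG| = 25.90 ✓; |EG| = 65.88 ✓.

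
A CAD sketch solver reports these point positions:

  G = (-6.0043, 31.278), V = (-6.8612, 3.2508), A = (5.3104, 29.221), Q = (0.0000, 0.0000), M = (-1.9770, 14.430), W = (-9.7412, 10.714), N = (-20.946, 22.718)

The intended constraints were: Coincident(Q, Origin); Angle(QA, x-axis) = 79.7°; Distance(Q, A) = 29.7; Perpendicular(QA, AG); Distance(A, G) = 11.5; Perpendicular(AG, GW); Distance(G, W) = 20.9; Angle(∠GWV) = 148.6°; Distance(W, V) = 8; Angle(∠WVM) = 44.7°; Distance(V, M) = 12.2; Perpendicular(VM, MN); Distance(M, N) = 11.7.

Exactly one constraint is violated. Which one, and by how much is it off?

Distance(M, N) = 11.7 — off by 9.00.

Q = (0.00, 0.00) ✓; QA at 79.70° ✓; |QA| = 29.70 ✓; ∠(QA, AG) = 90.00° ✓; |AG| = 11.50 ✓; ∠(AG, GW) = 90.00° ✓; |GW| = 20.90 ✓; ∠GWV = 148.6° ✓; |WV| = 8.000 ✓; ∠WVM = 44.70° ✓; |VM| = 12.20 ✓; ∠(VM, MN) = 90.00° ✓; |MN| = 20.70 ✗.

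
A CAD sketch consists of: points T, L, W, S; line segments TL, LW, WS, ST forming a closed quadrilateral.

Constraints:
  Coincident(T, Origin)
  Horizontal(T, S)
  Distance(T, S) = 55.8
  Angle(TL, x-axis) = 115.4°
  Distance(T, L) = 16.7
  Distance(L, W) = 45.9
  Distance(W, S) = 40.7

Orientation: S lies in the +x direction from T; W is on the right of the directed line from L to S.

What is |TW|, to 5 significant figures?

29.814

Checks: |LW| = 45.90 ✓; |WS| = 40.70 ✓.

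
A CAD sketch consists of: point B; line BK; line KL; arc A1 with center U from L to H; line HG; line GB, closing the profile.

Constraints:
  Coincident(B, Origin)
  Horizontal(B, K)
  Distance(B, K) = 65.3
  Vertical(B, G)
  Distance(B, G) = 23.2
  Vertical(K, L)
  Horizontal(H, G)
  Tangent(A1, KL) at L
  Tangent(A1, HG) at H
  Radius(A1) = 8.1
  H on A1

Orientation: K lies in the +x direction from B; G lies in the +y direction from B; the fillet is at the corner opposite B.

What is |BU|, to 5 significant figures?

59.160

B is at the origin; B and K share the same y with |BK| = 65.3 and K on the +x side, so K = (65.300, 0.0000). B and G share the same x with |BG| = 23.2 and G on the +y side, so G = (0.0000, 23.200). The virtual corner opposite B is at (65.300, 23.200). The tangent condition forces UL to be normal to KL and since A1 is tangent to HG there, UH ⟂ HG, with radius 8.1, so the center U sits 8.1 in from both sides at U = (57.200, 15.100). Then |BU| = |U − B| = 59.160.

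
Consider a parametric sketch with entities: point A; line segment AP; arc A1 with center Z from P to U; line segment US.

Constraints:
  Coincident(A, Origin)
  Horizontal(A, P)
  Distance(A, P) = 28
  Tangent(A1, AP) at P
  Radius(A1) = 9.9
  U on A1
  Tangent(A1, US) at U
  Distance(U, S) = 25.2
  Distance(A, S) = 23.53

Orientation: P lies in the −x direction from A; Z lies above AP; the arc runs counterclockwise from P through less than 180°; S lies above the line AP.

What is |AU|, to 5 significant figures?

20.662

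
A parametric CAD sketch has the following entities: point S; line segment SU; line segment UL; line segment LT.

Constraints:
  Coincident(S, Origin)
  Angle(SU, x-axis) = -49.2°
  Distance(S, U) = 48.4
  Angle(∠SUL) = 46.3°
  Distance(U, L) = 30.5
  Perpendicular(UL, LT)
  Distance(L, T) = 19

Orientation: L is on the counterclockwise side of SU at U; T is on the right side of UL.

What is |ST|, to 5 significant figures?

54.072

S is at the origin; SU runs at -49.2° with length 48.4, so U = 48.4·(cos -49.2°, sin -49.2°) = (31.626, -36.639). ∠SUL = 46.3°, so UL runs at -49.2° + (180° − 46.3°) = 84.500° from the x-axis; with |UL| = 30.5, L = U + 30.5·(cos 84.500°, sin 84.500°) = (34.549, -6.2790). UL is perpendicular to LT; with |LT| = 19.0 on the right of UL, T = L + 19.0·(0.99540, -0.095846) = (53.461, -8.1000). Then |ST| = |T − S| = 54.072.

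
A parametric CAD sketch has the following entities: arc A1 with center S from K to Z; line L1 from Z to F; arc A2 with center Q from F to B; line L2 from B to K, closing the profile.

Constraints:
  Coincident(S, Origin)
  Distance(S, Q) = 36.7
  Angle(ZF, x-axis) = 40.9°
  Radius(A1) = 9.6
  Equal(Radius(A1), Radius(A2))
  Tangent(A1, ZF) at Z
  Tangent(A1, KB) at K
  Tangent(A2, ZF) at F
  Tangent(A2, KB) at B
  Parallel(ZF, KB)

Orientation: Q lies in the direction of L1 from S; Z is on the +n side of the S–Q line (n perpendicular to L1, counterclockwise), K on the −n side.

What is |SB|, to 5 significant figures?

37.935

The slot axis is L1's direction at 40.9°, so u = (cos 40.9°, sin 40.9°) = (0.75585, 0.65474) and n = (−sin 40.9°, cos 40.9°) = (-0.65474, 0.75585). S is at the origin and Q lies 36.7 along u from S, so Q = 36.7·u = (27.740, 24.029). Tangency of A1 to both parallel lines with radius 9.6 puts Z and K at S ± 9.6·n: Z = (-6.2855, 7.2562), K = (6.2855, -7.2562). Equal radii place F and B the same way about Q: F = Q + 9.6·n = (21.454, 31.285), B = Q − 9.6·n = (34.025, 16.773). Then |SB| = |B − S| = 37.935.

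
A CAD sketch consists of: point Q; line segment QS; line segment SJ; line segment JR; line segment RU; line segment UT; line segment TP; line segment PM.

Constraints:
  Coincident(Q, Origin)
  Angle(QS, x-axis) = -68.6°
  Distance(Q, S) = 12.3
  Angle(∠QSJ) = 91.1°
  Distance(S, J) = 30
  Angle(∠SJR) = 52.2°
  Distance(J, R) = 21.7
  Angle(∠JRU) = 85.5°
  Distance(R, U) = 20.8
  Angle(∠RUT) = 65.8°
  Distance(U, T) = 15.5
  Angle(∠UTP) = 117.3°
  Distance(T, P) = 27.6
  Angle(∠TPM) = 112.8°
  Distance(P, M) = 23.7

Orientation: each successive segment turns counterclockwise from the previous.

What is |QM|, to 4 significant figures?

39.31

Q is at the origin; QS runs at -68.6° with length 12.3, so S = (4.488, -11.45). ∠QSJ = 91.1° gives SJ at 20.30° from the x-axis; with |SJ| = 30.0, J = (32.62, -1.044). ∠SJR = 52.2° gives JR at 148.1° from the x-axis; with |JR| = 21.7, R = (14.20, 10.42). ∠JRU = 85.5° gives RU at -117.4° from the x-axis; with |RU| = 20.8, U = (4.630, -8.043). ∠RUT = 65.8° gives UT at -3.200° from the x-axis; with |UT| = 15.5, T = (20.11, -8.909). ∠UTP = 117.3° gives TP at 59.50° from the x-axis; with |TP| = 27.6, P = (34.11, 14.87). ∠TPM = 112.8° gives PM at 126.7° from the x-axis; with |PM| = 23.7, M = (19.95, 33.87). Then |QM| = |M − Q| = 39.31.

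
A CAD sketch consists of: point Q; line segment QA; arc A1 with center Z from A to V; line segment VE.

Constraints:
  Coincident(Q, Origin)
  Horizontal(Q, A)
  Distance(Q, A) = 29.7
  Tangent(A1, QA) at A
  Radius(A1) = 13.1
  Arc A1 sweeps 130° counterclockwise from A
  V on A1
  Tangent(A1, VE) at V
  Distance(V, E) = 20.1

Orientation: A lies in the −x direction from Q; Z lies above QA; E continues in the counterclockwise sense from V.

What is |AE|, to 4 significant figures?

37.03

Q is at the origin; QA is horizontal with |QA| = 29.7 and A on the −x side, so A = (-29.70, 0.000). The tangent condition forces ZA to be normal to QA, so Z = A + (0, 13.1) = (-29.70, 13.10). On A1, A sits at bearing -90° from Z; a 130° counterclockwise sweep puts V at bearing 40°, so V = Z + 13.1·(cos 40°, sin 40°) = (-19.66, 21.52). Since A1 is tangent to VE there, ZV ⟂ VE, so VE runs along (−sin 40°, cos 40°); with |VE| = 20.1, E = (-32.58, 36.92). Then |AE| = |E − A| = 37.03.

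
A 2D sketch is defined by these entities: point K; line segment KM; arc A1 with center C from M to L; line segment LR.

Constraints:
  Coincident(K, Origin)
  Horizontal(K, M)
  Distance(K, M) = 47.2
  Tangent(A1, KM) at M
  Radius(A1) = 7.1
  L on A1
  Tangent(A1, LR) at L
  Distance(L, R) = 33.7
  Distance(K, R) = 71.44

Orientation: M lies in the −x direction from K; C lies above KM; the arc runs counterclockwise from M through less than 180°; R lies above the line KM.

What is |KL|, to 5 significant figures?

42.702

Checks: |CM| = 7.100 ✓; |CL| = 7.100 ✓; ∠(CL, LR) = 90.00° ✓; |LR| = 33.70 ✓; |KR| = 71.44 ✓.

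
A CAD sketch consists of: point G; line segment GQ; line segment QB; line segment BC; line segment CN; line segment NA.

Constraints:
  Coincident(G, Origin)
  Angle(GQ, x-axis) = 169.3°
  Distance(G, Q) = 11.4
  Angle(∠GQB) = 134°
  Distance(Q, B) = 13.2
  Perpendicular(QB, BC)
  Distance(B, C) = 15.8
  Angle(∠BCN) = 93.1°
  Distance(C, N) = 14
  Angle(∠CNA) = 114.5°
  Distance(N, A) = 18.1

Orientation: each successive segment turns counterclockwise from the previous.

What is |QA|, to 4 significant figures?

9.180

G is at the origin; GQ runs at 169.3° with length 11.4, so Q = (-11.20, 2.117). ∠GQB = 134.0° gives QB at -144.7° from the x-axis; with |QB| = 13.2, B = (-21.97, -5.511). QB is perpendicular to BC, so BC runs at -54.70°; with |BC| = 15.8, C = (-12.84, -18.41). ∠BCN = 93.1° gives CN at 32.20° from the x-axis; with |CN| = 14.0, N = (-0.9979, -10.95). ∠CNA = 114.5° gives NA at 97.70° from the x-axis; with |NA| = 18.1, A = (-3.423, 6.991). Then |QA| = |A − Q| = 9.180.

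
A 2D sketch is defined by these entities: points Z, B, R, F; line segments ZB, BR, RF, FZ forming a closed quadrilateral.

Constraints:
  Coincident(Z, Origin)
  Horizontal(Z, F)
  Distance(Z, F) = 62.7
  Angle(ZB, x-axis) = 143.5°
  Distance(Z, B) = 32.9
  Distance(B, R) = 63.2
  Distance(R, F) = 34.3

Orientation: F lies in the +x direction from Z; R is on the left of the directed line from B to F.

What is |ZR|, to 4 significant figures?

42.97

Z is at the origin; ZF is horizontal with |ZF| = 62.7 and F in +x, so F = (62.7, 0). ZB runs at 143.5° with |ZB| = 32.9, so B = (-26.45, 19.57). R is determined by |BR| = 63.2 and |RF| = 34.3 together: it lies at the intersection of circle(B, 63.2) and circle(F, 34.3). With |BF| = 91.27, the foot of the radical line on BF is 61.07 from B and the perpendicular offset is √(63.2² − 61.07²) = 16.26. Taking the left-of-BF solution: R = (36.69, 22.36).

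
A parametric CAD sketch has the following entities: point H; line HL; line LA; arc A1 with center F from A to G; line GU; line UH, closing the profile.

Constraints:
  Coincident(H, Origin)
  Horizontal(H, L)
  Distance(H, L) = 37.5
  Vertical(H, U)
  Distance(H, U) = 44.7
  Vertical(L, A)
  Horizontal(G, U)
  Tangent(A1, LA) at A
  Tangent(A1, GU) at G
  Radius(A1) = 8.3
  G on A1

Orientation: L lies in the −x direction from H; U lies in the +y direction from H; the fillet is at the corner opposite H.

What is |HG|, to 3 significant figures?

53.4

H is at the origin; HL is horizontal with |HL| = 37.5 and L on the −x side, so L = (-37.5, 0.00). HU is vertical with |HU| = 44.7 and U on the +y side, so U = (0.00, 44.7). The virtual corner opposite H is at (-37.5, 44.7). Since A1 is tangent to LA there, FA ⟂ LA and since A1 is tangent to GU there, FG ⟂ GU, with radius 8.3, so the center F sits 8.3 in from both sides at F = (-29.2, 36.4). That places the tangent points at A = (-37.5, 36.4) on LA and G = (-29.2, 44.7) on GU. Then |HG| = |G − H| = 53.4.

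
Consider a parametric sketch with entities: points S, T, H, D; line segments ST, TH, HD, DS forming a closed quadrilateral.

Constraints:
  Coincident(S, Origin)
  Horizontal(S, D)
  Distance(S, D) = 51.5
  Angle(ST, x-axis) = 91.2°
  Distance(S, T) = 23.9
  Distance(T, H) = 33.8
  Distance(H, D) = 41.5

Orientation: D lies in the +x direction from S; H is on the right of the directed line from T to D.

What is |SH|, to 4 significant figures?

13.40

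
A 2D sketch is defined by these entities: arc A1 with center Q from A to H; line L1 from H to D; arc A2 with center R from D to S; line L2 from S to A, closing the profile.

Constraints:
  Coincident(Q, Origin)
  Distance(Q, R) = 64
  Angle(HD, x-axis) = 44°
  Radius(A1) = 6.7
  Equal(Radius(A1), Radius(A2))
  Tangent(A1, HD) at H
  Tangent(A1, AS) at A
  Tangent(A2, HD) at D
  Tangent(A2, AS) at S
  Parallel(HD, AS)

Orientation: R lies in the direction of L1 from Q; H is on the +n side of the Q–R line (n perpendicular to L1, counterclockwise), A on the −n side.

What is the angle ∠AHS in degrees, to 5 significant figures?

78.175°

Tangency of A1 to both parallel lines with radius 6.7 puts H and A at Q ± 6.7·n: H = (-4.6542, 4.8196), A = (4.6542, -4.8196). Equal radii place D and S the same way about R: D = R + 6.7·n = (41.384, 49.278), S = R − 6.7·n = (50.692, 39.639). Then cos ∠AHS = HA·HS / (|HA||HS|), giving 78.175°.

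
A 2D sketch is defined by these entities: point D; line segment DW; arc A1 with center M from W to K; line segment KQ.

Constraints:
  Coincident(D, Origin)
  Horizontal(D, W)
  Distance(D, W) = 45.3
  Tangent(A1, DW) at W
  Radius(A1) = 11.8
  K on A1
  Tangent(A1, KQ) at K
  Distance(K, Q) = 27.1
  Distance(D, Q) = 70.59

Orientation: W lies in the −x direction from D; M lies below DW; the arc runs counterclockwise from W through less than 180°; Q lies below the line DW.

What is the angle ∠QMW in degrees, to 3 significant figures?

151°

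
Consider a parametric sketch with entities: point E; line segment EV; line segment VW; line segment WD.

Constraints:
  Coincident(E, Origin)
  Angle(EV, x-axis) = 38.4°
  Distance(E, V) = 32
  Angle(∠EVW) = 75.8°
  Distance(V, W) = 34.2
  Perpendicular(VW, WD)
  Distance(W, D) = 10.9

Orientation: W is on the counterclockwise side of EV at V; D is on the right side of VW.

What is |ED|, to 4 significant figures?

49.52

∠EVW = 75.8°, so VW runs at 38.4° + (180° − 75.8°) = 142.6° from the x-axis; with |VW| = 34.2, W = V + 34.2·(cos 142.6°, sin 142.6°) = (-2.091, 40.65). VW ⟂ WD; with |WD| = 10.9 on the right of VW, D = W + 10.9·(0.6074, 0.7944) = (4.530, 49.31). Then |ED| = |D − E| = 49.52.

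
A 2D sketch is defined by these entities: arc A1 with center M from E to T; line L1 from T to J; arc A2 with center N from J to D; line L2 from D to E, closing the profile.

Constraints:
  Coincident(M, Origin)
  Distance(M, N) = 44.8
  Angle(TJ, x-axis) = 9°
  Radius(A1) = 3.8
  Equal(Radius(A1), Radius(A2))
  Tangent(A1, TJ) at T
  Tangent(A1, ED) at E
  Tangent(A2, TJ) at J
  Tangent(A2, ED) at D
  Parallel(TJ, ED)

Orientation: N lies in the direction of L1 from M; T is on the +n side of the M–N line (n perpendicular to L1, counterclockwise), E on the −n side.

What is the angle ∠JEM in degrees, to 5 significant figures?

80.372°

The slot axis is L1's direction at 9.0°, so u = (cos 9.0°, sin 9.0°) = (0.98769, 0.15643) and n = (−sin 9.0°, cos 9.0°) = (-0.15643, 0.98769). M is at the origin and N lies 44.8 along u from M, so N = 44.8·u = (44.248, 7.0083). Tangency of A1 to both parallel lines with radius 3.8 puts T and E at M ± 3.8·n: T = (-0.59445, 3.7532), E = (0.59445, -3.7532). Equal radii place J and D the same way about N: J = N + 3.8·n = (43.654, 10.761), D = N − 3.8·n = (44.843, 3.2550). Then cos ∠JEM = EJ·EM / (|EJ||EM|), giving 80.372°.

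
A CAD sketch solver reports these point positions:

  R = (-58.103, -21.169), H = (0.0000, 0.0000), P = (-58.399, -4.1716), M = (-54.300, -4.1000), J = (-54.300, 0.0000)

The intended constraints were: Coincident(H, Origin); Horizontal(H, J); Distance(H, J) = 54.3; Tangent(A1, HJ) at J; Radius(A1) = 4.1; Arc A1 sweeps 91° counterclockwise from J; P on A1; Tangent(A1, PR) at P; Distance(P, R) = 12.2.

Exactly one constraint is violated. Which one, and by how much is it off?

Distance(P, R) = 12.2 — off by 4.80.

H = (0.00, 0.00) ✓; H.y = 0.00, J.y = 0.00 ✓; |HJ| = 54.30 ✓; ∠(MJ, JH) = 90.00° ✓; |MJ| = 4.100 ✓; bearing(M→P) − bearing(M→J) = 91.00° ✓; |MP| = 4.100 ✓; ∠(MP, PR) = 90.00° ✓; |PR| = 17.00 ✗.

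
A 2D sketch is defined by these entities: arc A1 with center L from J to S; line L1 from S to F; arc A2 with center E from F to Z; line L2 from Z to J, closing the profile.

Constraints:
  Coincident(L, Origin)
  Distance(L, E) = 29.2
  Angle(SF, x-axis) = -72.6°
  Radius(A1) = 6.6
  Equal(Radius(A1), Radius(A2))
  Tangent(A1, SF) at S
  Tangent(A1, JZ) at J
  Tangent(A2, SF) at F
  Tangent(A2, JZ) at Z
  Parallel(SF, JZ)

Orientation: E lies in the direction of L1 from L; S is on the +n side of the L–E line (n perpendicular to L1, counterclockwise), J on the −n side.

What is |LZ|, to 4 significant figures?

29.94

The slot axis is L1's direction at -72.6°, so u = (cos -72.6°, sin -72.6°) = (0.2990, -0.9542) and n = (−sin -72.6°, cos -72.6°) = (0.9542, 0.2990). L is at the origin and E lies 29.2 along u from L, so E = 29.2·u = (8.732, -27.86). Tangency of A1 to both parallel lines with radius 6.6 puts S and J at L ± 6.6·n: S = (6.298, 1.974), J = (-6.298, -1.974). Equal radii place F and Z the same way about E: F = E + 6.6·n = (15.03, -25.89), Z = E − 6.6·n = (2.434, -29.84). Then |LZ| = |Z − L| = 29.94.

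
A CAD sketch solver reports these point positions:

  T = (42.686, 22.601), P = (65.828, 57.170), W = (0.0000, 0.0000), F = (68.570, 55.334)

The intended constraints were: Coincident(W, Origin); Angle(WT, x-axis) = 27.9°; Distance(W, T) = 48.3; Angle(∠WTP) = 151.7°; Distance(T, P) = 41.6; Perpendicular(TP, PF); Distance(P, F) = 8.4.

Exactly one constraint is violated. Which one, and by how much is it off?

Distance(P, F) = 8.4 — off by 5.10.

W = (0.00, 0.00) ✓; WT at 27.90° ✓; |WT| = 48.30 ✓; ∠WTP = 151.7° ✓; |TP| = 41.60 ✓; ∠(TP, PF) = 90.01° ✓; |PF| = 3.300 ✗.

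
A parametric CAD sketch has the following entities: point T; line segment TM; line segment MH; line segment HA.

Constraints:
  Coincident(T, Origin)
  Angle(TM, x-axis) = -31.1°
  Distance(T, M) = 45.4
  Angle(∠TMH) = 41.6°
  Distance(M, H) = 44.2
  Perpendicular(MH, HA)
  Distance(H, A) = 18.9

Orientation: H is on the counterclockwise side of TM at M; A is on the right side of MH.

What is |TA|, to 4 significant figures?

50.10

T is at the origin; TM runs at -31.1° with length 45.4, so M = 45.4·(cos -31.1°, sin -31.1°) = (38.87, -23.45). ∠TMH = 41.6°, so MH runs at -31.1° + (180° − 41.6°) = 107.3° from the x-axis; with |MH| = 44.2, H = M + 44.2·(cos 107.3°, sin 107.3°) = (25.73, 18.75). MH ⟂ HA; with |HA| = 18.9 on the right of MH, A = H + 18.9·(0.9548, 0.2974) = (43.78, 24.37). Then |TA| = |A − T| = 50.10.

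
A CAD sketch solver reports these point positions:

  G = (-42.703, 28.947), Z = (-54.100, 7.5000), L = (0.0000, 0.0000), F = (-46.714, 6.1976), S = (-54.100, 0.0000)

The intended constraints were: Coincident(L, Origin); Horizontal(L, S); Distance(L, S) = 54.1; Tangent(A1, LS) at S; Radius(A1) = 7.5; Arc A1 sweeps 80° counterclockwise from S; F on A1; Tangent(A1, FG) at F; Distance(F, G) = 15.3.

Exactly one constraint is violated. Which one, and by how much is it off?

Distance(F, G) = 15.3 — off by 7.80.

L = (0.00, 0.00) ✓; L.y = 0.00, S.y = 0.00 ✓; |LS| = 54.10 ✓; ∠(ZS, SL) = 90.00° ✓; |ZS| = 7.500 ✓; bearing(Z→F) − bearing(Z→S) = 80.00° ✓; |ZF| = 7.500 ✓; ∠(ZF, FG) = 90.00° ✓; |FG| = 23.10 ✗.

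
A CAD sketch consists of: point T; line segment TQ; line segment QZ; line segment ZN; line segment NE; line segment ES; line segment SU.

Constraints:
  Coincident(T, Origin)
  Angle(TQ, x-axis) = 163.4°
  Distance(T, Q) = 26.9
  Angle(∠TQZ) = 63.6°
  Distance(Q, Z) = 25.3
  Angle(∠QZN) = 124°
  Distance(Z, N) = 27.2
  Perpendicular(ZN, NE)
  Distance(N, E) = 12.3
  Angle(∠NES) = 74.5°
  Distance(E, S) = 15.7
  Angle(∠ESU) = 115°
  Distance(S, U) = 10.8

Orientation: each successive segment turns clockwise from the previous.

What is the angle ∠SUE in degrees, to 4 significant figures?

39.22°

∠NES = 74.5° gives ES at 155.5° from the x-axis; with |ES| = 15.7, S = (2.130, 16.30). ∠ESU = 115.0° gives SU at 90.50° from the x-axis; with |SU| = 10.8, U = (2.036, 27.09). Then cos ∠SUE = US·UE / (|US||UE|), giving 39.22°.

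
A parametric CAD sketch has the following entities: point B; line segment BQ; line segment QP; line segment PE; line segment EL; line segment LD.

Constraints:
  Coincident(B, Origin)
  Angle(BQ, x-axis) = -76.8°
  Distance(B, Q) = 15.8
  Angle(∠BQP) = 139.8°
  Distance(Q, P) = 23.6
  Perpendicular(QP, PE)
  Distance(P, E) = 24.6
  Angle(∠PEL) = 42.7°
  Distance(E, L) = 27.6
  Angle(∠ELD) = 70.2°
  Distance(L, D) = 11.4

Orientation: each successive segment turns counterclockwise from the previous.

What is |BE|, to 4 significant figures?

38.47

B is at the origin; BQ runs at -76.8° with length 15.8, so Q = (3.608, -15.38). ∠BQP = 139.8° gives QP at -36.60° from the x-axis; with |QP| = 23.6, P = (22.55, -29.45). The perpendicularity gives PE at right angles to QP, so PE runs at 53.40°; with |PE| = 24.6, E = (37.22, -9.704). Then |BE| = |E − B| = 38.47.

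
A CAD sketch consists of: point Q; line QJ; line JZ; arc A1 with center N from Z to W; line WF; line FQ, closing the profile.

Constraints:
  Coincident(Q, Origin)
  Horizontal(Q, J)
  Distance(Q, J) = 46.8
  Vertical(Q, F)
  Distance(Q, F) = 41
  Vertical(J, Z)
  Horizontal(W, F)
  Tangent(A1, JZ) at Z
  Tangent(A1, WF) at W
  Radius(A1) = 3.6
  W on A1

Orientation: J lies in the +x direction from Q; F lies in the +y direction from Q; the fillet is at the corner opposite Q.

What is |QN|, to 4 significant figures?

57.14

Q is at the origin; Q and J share the same y with |QJ| = 46.8 and J on the +x side, so J = (46.80, 0.000). QF is vertical with |QF| = 41.0 and F on the +y side, so F = (0.000, 41.00). The virtual corner opposite Q is at (46.80, 41.00). The tangent condition forces NZ to be normal to JZ and the tangent condition forces NW to be normal to WF, with radius 3.6, so the center N sits 3.6 in from both sides at N = (43.20, 37.40). Then |QN| = |N − Q| = 57.14.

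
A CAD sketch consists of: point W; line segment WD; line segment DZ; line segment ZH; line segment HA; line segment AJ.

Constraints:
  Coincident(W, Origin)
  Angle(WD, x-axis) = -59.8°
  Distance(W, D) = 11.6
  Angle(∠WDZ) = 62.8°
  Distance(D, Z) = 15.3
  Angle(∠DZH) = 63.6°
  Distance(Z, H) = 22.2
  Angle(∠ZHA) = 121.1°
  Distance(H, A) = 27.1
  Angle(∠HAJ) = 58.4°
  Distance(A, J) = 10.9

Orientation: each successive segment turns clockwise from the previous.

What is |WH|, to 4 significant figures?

9.568

W is at the origin; WD runs at -59.8° with length 11.6, so D = (5.835, -10.03). ∠WDZ = 62.8° gives DZ at -177.0° from the x-axis; with |DZ| = 15.3, Z = (-9.444, -10.83). ∠DZH = 63.6° gives ZH at 66.60° from the x-axis; with |ZH| = 22.2, H = (-0.6273, 9.548). Then |WH| = |H − W| = 9.568.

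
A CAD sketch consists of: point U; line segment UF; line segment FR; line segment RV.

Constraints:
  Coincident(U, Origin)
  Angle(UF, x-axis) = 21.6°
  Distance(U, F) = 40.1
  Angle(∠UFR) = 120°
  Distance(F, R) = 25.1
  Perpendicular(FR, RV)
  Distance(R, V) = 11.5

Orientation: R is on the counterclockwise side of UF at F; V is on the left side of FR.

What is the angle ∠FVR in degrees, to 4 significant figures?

65.38°

U is at the origin; UF runs at 21.6° with length 40.1, so F = 40.1·(cos 21.6°, sin 21.6°) = (37.28, 14.76). ∠UFR = 120.0°, so FR runs at 21.6° + (180° − 120.0°) = 81.60° from the x-axis; with |FR| = 25.1, R = F + 25.1·(cos 81.60°, sin 81.60°) = (40.95, 39.59). The perpendicularity gives RV at right angles to FR; with |RV| = 11.5 on the left of FR, V = R + 11.5·(-0.9893, 0.1461) = (29.57, 41.27). Then cos ∠FVR = VF·VR / (|VF||VR|), giving 65.38°.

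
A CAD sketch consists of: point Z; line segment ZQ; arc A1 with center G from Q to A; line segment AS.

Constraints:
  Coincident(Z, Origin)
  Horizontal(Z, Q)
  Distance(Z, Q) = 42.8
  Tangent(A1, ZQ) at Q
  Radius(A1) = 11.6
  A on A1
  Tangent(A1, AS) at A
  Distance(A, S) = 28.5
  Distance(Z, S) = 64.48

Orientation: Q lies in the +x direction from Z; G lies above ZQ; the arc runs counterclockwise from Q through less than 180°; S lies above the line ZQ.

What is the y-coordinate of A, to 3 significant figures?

13.7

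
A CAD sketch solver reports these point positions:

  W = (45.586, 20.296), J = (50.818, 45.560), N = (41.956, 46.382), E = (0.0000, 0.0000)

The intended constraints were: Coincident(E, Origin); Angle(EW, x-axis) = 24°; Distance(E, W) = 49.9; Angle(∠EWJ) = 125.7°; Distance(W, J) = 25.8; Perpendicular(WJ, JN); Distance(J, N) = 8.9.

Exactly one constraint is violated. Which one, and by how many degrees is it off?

Perpendicular(WJ, JN) — off by 6.40°.

E = (0.00, 0.00) ✓; EW at 24.00° ✓; |EW| = 49.90 ✓; ∠EWJ = 125.7° ✓; |WJ| = 25.80 ✓; ∠(WJ, JN) = 96.40° ✗; |JN| = 8.900 ✓.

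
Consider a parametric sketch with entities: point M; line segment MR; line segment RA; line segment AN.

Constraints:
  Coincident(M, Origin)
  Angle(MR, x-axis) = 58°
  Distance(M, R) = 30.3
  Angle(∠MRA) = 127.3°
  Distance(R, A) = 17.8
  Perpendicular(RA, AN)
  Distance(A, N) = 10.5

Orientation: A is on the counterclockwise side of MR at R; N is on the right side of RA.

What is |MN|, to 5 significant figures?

50.050

M is at the origin; MR runs at 58.0° with length 30.3, so R = 30.3·(cos 58.0°, sin 58.0°) = (16.057, 25.696). ∠MRA = 127.3°, so RA runs at 58.0° + (180° − 127.3°) = 110.70° from the x-axis; with |RA| = 17.8, A = R + 17.8·(cos 110.70°, sin 110.70°) = (9.7647, 42.347). RA is perpendicular to AN; with |AN| = 10.5 on the right of RA, N = A + 10.5·(0.93544, 0.35347) = (19.587, 46.058). Then |MN| = |N − M| = 50.050.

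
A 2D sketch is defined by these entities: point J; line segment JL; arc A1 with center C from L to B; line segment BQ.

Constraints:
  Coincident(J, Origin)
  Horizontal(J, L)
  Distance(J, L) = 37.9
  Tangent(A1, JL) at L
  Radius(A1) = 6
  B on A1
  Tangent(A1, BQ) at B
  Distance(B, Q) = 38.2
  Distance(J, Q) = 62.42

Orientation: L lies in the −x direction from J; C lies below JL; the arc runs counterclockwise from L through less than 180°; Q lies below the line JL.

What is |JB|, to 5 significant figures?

44.304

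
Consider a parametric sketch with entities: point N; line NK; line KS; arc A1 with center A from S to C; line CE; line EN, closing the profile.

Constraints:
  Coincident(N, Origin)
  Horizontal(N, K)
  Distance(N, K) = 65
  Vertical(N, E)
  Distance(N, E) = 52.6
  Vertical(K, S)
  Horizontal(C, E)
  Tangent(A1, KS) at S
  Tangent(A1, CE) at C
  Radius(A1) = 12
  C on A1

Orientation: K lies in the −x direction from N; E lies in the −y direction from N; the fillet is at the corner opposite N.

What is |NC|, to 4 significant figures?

74.67

N is at the origin; NK is horizontal with |NK| = 65.0 and K on the −x side, so K = (-65.00, 0.000). N and E share the same x with |NE| = 52.6 and E on the −y side, so E = (0.000, -52.60). The virtual corner opposite N is at (-65.00, -52.60). Tangency of A1 to KS means the radius AS is perpendicular to KS and since A1 is tangent to CE there, AC ⟂ CE, with radius 12.0, so the center A sits 12.0 in from both sides at A = (-53.00, -40.60). That places the tangent points at S = (-65.00, -40.60) on KS and C = (-53.00, -52.60) on CE. Then |NC| = |C − N| = 74.67.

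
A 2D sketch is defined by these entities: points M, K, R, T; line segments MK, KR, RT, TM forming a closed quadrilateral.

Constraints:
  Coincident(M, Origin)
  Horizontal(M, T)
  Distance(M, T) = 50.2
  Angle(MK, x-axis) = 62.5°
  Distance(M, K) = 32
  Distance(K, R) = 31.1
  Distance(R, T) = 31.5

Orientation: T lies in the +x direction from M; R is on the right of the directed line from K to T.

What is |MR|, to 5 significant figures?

18.955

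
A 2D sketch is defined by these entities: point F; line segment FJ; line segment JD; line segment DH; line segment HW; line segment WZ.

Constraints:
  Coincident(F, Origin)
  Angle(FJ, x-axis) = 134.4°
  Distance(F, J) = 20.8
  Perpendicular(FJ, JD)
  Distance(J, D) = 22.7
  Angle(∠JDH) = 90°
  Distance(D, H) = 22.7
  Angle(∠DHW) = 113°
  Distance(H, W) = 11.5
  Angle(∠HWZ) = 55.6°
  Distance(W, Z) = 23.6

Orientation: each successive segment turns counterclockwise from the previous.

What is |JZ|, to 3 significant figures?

17.3

F is at the origin; FJ runs at 134.4° with length 20.8, so J = (-14.6, 14.9). FJ is perpendicular to JD, so JD runs at -136°; with |JD| = 22.7, D = (-30.8, -1.02). ∠JDH = 90.0° gives DH at -45.6° from the x-axis; with |DH| = 22.7, H = (-14.9, -17.2). ∠DHW = 113.0° gives HW at 21.4° from the x-axis; with |HW| = 11.5, W = (-4.18, -13.0). ∠HWZ = 55.6° gives WZ at 146° from the x-axis; with |WZ| = 23.6, Z = (-23.7, 0.221). Then |JZ| = |Z − J| = 17.3.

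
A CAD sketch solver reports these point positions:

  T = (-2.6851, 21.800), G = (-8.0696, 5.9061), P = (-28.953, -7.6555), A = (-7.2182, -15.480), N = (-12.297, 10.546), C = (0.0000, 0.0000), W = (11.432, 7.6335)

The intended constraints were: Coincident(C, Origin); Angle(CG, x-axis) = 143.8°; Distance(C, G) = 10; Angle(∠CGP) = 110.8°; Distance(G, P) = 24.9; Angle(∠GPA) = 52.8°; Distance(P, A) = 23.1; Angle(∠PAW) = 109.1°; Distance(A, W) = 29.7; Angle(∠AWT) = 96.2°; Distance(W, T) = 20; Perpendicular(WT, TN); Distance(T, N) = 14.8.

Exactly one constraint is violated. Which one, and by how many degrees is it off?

Perpendicular(WT, TN) — off by 4.60°.

C = (0.00, 0.00) ✓; CG at 143.8° ✓; |CG| = 10.00 ✓; ∠CGP = 110.8° ✓; |GP| = 24.90 ✓; ∠GPA = 52.80° ✓; |PA| = 23.10 ✓; ∠PAW = 109.1° ✓; |AW| = 29.70 ✓; ∠AWT = 96.20° ✓; |WT| = 20.00 ✓; ∠(WT, TN) = 94.60° ✗; |TN| = 14.80 ✓.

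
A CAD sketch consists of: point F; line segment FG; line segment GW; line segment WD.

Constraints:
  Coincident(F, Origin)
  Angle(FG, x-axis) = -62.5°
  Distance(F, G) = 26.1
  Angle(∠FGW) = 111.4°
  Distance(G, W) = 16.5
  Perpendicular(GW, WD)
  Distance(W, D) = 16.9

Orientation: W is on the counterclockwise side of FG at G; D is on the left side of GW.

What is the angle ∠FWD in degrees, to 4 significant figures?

46.96°

∠FGW = 111.4°, so GW runs at -62.5° + (180° − 111.4°) = 6.100° from the x-axis; with |GW| = 16.5, W = G + 16.5·(cos 6.100°, sin 6.100°) = (28.46, -21.40). GW ⟂ WD; with |WD| = 16.9 on the left of GW, D = W + 16.9·(-0.1063, 0.9943) = (26.66, -4.593). Then cos ∠FWD = WF·WD / (|WF||WD|), giving 46.96°.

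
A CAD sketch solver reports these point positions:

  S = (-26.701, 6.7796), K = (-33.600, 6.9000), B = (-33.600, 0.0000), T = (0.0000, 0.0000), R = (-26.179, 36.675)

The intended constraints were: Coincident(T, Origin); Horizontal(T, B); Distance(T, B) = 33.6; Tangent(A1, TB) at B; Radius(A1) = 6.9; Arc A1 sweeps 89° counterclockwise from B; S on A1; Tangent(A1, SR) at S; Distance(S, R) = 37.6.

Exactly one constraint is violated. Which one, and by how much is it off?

Distance(S, R) = 37.6 — off by 7.70.

T = (0.00, 0.00) ✓; T.y = 0.00, B.y = 0.00 ✓; |TB| = 33.60 ✓; ∠(KB, BT) = 90.00° ✓; |KB| = 6.900 ✓; bearing(K→S) − bearing(K→B) = 89.00° ✓; |KS| = 6.900 ✓; ∠(KS, SR) = 90.00° ✓; |SR| = 29.90 ✗.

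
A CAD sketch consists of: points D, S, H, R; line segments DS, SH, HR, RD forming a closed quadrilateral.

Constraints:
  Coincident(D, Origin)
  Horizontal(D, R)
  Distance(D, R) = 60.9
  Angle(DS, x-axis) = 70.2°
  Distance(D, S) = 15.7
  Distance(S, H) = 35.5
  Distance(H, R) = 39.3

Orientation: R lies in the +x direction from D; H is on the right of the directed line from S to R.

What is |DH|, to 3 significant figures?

28.8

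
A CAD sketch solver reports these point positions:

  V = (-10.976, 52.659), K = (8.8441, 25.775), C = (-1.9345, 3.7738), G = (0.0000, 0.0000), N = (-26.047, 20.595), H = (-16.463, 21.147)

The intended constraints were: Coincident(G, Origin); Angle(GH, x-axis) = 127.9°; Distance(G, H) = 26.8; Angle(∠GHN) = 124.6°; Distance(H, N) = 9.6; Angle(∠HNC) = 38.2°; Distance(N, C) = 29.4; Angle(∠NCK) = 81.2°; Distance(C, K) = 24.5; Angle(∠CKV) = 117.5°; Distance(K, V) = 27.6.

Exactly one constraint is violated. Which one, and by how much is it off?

Distance(K, V) = 27.6 — off by 5.80.

G = (0.00, 0.00) ✓; GH at 127.9° ✓; |GH| = 26.80 ✓; ∠GHN = 124.6° ✓; |HN| = 9.600 ✓; ∠HNC = 38.20° ✓; |NC| = 29.40 ✓; ∠NCK = 81.20° ✓; |CK| = 24.50 ✓; ∠CKV = 117.5° ✓; |KV| = 33.40 ✗.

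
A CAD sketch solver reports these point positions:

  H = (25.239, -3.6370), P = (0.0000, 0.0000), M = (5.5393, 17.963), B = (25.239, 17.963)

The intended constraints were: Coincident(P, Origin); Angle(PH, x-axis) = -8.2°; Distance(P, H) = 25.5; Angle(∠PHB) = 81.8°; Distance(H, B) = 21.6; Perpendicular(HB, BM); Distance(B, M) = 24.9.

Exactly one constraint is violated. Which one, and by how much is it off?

Distance(B, M) = 24.9 — off by 5.20.

P = (0.00, 0.00) ✓; PH at -8.200° ✓; |PH| = 25.50 ✓; ∠PHB = 81.80° ✓; |HB| = 21.60 ✓; ∠(HB, BM) = 90.00° ✓; |BM| = 19.70 ✗.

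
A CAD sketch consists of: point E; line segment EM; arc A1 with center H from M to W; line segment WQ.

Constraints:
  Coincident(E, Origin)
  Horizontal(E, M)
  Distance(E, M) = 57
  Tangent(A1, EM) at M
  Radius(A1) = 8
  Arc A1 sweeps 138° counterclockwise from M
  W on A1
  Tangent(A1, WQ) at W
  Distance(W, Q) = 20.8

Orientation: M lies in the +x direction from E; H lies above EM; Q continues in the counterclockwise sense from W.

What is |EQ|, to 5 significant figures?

54.549

E is at the origin; EM is horizontal with |EM| = 57.0 and M on the +x side, so M = (57.000, 0.0000). The tangent condition forces HM to be normal to EM, so H = M + (0, 8) = (57.000, 8.0000). On A1, M sits at bearing -90° from H; a 138° counterclockwise sweep puts W at bearing 48°, so W = H + 8.0·(cos 48°, sin 48°) = (62.353, 13.945). The tangent condition forces HW to be normal to WQ, so WQ runs along (−sin 48°, cos 48°); with |WQ| = 20.8, Q = (46.896, 27.863). Then |EQ| = |Q − E| = 54.549.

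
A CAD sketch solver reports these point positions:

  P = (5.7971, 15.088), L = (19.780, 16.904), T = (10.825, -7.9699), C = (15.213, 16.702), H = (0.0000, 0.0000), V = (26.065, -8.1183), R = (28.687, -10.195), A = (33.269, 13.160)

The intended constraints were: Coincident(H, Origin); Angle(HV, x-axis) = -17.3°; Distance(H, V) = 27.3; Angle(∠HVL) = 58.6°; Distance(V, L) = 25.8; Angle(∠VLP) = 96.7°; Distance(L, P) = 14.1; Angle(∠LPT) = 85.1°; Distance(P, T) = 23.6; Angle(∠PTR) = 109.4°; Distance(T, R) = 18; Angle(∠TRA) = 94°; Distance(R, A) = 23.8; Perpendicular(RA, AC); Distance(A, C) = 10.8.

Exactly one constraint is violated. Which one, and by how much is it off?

Distance(A, C) = 10.8 — off by 7.60.

H = (0.00, 0.00) ✓; HV at -17.30° ✓; |HV| = 27.30 ✓; ∠HVL = 58.60° ✓; |VL| = 25.80 ✓; ∠VLP = 96.70° ✓; |LP| = 14.10 ✓; ∠LPT = 85.10° ✓; |PT| = 23.60 ✓; ∠PTR = 109.4° ✓; |TR| = 18.00 ✓; ∠TRA = 94.00° ✓; |RA| = 23.80 ✓; ∠(RA, AC) = 90.00° ✓; |AC| = 18.40 ✗.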